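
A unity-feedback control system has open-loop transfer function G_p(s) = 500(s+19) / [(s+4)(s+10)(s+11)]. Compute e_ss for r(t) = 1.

22/497

No free integrators in G_p(s): this is a type 0 system.
K_p = lim_{s→0} G_p(s) = 500·19 / (4·10·11) = 475/22.
e_ss = 1/(1 + K_p) = 1/(497/22) = 22/497.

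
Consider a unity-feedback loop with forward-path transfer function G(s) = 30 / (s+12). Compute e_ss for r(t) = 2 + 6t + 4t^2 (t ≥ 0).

The open loop has no poles at the origin → type 0 system. By superposition:
  • 2: e_ss = 2/(1+K_p) with K_p=2.5 → 4/7.
  • 6t: a type-0 system cannot track it, e_ss → ∞.
  • 4t^2: a type-0 system cannot track it, e_ss → ∞.
The unbounded component dominates.

infinity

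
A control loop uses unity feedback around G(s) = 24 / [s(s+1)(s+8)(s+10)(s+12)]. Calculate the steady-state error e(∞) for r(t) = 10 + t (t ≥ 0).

40

G(s) has one factor of s in the denominator, so the system is type 1. Treating each term separately:
  • 10: tracked with zero error.
  • t: e_ss = 1/K_v with K_v=0.025 → 40.
Total e_ss = 40.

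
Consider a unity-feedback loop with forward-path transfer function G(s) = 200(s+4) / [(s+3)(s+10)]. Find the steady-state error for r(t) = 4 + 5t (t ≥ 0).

The open loop has no poles at the origin → type 0 system. Taking each input component in turn:
  • 4: e_ss = 4/(1+K_p) with K_p=80/3 → 12/83.
  • 5t: a type-0 system cannot track it, e_ss → ∞.
The unbounded component dominates.

infinity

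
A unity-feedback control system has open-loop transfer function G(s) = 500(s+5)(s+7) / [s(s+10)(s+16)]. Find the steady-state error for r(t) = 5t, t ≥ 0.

8/175

The open loop has one pole at the origin → type 1 system.
K_v = lim_{s→0} s·G(s) = 500·5·7 / (10·16) = 109.375.
e_ss = 5/K_v = 5/109.375 = 8/175.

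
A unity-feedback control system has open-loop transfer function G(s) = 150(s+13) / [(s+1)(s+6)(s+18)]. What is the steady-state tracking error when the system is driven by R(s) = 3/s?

54/343

No free integrators in G(s): this is a type 0 system.
K_p = lim_{s→0} G(s) = 150·13 / (1·6·18) = 325/18.
e_ss = 3/(1 + K_p) = 3/(343/18) = 54/343.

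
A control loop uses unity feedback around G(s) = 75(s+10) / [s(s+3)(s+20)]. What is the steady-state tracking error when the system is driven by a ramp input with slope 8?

One free integrator in G(s): this is a type 1 system.
K_v = lim_{s→0} s·G(s) = 75·10 / (3·20) = 12.5.
e_ss = 8/K_v = 8/12.5 = 0.64.

0.64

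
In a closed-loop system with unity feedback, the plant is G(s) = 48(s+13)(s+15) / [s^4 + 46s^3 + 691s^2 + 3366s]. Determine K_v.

The denominator has no term below 3366s — 1 pole at s=0, type 1.
K_v = lim_{s→0} s·G(s) = 48·13·15 / 3366 = 520/187.

520/187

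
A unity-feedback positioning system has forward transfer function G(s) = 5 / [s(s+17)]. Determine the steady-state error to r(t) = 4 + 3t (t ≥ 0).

10.2

G(s) has one factor of s in the denominator, so the system is type 1. By superposition:
  • 4: tracked with zero error.
  • 3t: e_ss = 3/K_v with K_v=5/17 → 10.2.
Total e_ss = 10.2.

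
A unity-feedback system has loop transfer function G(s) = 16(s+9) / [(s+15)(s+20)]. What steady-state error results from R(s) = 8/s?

200/37

G(s) has no factors of s in the denominator, so the system is type 0.
K_p = lim_{s→0} G(s) = 16·9 / (15·20) = 0.48.
e_ss = 8/(1 + K_p) = 8/1.48 = 200/37.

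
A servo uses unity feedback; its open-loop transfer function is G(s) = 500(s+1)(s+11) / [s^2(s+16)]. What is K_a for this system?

343.75

System type = 2 (two poles at s=0).
K_a = lim_{s→0} s^2·G(s) = 500·1·11 / (16) = 343.75.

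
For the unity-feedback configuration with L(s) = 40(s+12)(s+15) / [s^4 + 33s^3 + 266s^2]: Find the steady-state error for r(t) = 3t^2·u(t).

Lowest-order denominator term is 266s^2, so the open loop has 2 poles at the origin → type 2 system.
K_a = lim_{s→0} s^2·L(s) = 40·12·15 / 266 = 3600/133.
r(t) = 3t^2 gives R(s) = 6/s^3.
e_ss = 6/K_a = 6/(3600/133) = 133/600.

133/600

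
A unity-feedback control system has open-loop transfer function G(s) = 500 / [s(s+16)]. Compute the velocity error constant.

The open loop has one pole at the origin → type 1 system.
K_v = lim_{s→0} s·G(s) = 500 / (16) = 31.25.

31.25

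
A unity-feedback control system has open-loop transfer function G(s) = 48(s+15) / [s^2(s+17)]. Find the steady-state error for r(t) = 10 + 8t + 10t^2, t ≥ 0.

The open loop has two poles at the origin → type 2 system. Treating each term separately:
  • 10: tracked with zero error.
  • 8t: tracked with zero error.
  • 10t^2: e_ss = 20/K_a with K_a=720/17 → 17/36.
Total e_ss = 17/36.

17/36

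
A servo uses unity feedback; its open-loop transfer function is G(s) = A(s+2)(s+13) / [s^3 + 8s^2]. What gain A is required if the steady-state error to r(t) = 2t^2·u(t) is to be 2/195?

120

The denominator has no term below 8s^2 — 2 poles at s=0, type 2.
K_a = lim_{s→0} s^2·G(s) = A·2·13 / 8 = 3.25·A.
e_ss = 4/K_a = 2/195 ⇒ K_a = 390 ⇒ A = 390/3.25 = 120.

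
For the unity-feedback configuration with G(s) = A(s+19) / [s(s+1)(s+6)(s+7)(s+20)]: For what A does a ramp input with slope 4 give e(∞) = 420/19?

8

G(s) has one factor of s in the denominator, so the system is type 1.
K_v = lim_{s→0} s·G(s) = A·19 / (1·6·7·20) = (19/840)·A.
e_ss = 4/K_v = 420/19 ⇒ K_v = 19/105 ⇒ A = (19/105)/(19/840) = 8.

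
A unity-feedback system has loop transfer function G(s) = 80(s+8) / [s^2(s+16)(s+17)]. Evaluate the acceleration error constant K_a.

40/17

System type = 2 (two poles at s=0).
K_a = lim_{s→0} s^2·G(s) = 80·8 / (16·17) = 40/17.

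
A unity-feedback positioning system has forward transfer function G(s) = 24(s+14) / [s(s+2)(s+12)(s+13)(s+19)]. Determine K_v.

14/247

System type = 1 (one pole at s=0).
K_v = lim_{s→0} s·G(s) = 24·14 / (2·12·13·19) = 14/247.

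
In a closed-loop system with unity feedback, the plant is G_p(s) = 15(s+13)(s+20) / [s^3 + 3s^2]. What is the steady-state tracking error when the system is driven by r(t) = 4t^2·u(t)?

2/325

Lowest-order denominator term is 3s^2, so the open loop has 2 poles at the origin → type 2 system.
K_a = lim_{s→0} s^2·G_p(s) = 15·13·20 / 3 = 1300.
r(t) = 4t^2 gives R(s) = 8/s^3.
e_ss = 8/K_a = 8/1300 = 2/325.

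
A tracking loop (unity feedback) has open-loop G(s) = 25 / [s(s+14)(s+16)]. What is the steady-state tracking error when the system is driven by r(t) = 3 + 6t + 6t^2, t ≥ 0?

infinity

The open loop has one pole at the origin → type 1 system. Taking each input component in turn:
  • 3: tracked with zero error.
  • 6t: e_ss = 6/K_v with K_v=25/224 → 53.76.
  • 6t^2: a type-1 system cannot track it, e_ss → ∞.
The unbounded component dominates.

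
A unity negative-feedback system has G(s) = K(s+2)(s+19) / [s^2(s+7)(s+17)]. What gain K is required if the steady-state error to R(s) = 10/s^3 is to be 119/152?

G(s) has two factors of s in the denominator, so the system is type 2.
K_a = lim_{s→0} s^2·G(s) = K·2·19 / (7·17) = (38/119)·K.
e_ss = 10/K_a = 119/152 ⇒ K_a = 1520/119 ⇒ K = (1520/119)/(38/119) = 40.

40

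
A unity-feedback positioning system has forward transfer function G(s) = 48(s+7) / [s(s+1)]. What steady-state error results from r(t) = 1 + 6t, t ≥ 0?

1/56

One free integrator in G(s): this is a type 1 system. By superposition:
  • 1: tracked with zero error.
  • 6t: e_ss = 6/K_v with K_v=336 → 1/56.
Total e_ss = 1/56.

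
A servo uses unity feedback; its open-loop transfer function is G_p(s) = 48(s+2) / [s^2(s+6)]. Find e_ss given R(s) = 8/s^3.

Two free integrators in G_p(s): this is a type 2 system.
K_a = lim_{s→0} s^2·G_p(s) = 48·2 / (6) = 16.
r(t) = 4t^2 gives R(s) = 8/s^3.
e_ss = 8/K_a = 8/16 = 0.5.

0.5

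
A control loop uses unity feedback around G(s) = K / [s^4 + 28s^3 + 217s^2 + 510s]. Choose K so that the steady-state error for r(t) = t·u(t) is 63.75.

8

Lowest-order denominator term is 510s, so the open loop has 1 pole at the origin → type 1 system.
K_v = lim_{s→0} s·G(s) = K / 510 = (1/510)·K.
e_ss = 1/K_v = 63.75 ⇒ K_v = 4/255 ⇒ K = (4/255)/(1/510) = 8.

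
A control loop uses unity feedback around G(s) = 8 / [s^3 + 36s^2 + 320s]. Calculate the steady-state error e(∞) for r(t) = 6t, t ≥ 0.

240

The denominator has no term below 320s — 1 pole at s=0, type 1.
K_v = lim_{s→0} s·G(s) = 8 / 320 = 0.025.
e_ss = 6/K_v = 6/0.025 = 240.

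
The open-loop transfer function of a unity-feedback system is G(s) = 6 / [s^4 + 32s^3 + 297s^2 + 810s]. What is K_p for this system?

infinity

K_p = lim_{s→0} G(s); with 1 pole at the origin the limit diverges, so K_p = ∞.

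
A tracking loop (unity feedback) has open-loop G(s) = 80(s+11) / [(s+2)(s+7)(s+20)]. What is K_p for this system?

22/7

System type = 0 (no poles at s=0).
K_p = lim_{s→0} G(s) = 80·11 / (2·7·20) = 22/7.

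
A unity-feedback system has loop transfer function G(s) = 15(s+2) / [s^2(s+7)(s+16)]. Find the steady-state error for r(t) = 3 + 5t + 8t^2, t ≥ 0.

896/15

The open loop has two poles at the origin → type 2 system. By superposition:
  • 3: tracked with zero error.
  • 5t: tracked with zero error.
  • 8t^2: e_ss = 16/K_a with K_a=15/56 → 896/15.
Total e_ss = 896/15.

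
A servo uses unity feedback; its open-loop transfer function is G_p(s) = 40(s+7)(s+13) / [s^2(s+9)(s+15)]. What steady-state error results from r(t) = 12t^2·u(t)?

The open loop has two poles at the origin → type 2 system.
K_a = lim_{s→0} s^2·G_p(s) = 40·7·13 / (9·15) = 728/27.
r(t) = 12t^2 gives R(s) = 24/s^3.
e_ss = 24/K_a = 24/(728/27) = 81/91.

81/91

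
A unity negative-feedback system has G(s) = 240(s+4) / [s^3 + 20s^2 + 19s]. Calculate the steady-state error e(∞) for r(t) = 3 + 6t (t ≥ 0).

19/160

The denominator has no term below 19s — 1 pole at s=0, type 1. By superposition:
  • 3: tracked with zero error.
  • 6t: e_ss = 6/K_v with K_v=960/19 → 19/160.
Total e_ss = 19/160.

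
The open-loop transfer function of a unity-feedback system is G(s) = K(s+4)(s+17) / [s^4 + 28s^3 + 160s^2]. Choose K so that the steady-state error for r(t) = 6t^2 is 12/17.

The denominator has no term below 160s^2 — 2 poles at s=0, type 2.
K_a = lim_{s→0} s^2·G(s) = K·4·17 / 160 = 0.425·K.
e_ss = 12/K_a = 12/17 ⇒ K_a = 17 ⇒ K = 17/0.425 = 40.

40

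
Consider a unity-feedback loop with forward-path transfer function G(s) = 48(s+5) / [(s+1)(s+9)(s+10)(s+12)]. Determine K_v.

System type = 0 (no poles at s=0).
K_v = lim_{s→0} s·G(s) = 0 (the extra factor of s kills the finite limit).

0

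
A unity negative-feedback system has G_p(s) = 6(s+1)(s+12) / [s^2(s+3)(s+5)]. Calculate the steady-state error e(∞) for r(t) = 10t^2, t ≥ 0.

25/6

System type = 2 (two poles at s=0).
K_a = lim_{s→0} s^2·G_p(s) = 6·1·12 / (3·5) = 4.8.
r(t) = 10t^2 gives R(s) = 20/s^3.
e_ss = 20/K_a = 20/4.8 = 25/6.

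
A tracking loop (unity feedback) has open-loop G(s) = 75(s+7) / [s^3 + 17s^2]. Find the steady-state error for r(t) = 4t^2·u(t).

136/525

The denominator has no term below 17s^2 — 2 poles at s=0, type 2.
K_a = lim_{s→0} s^2·G(s) = 75·7 / 17 = 525/17.
r(t) = 4t^2 gives R(s) = 8/s^3.
e_ss = 8/K_a = 8/(525/17) = 136/525.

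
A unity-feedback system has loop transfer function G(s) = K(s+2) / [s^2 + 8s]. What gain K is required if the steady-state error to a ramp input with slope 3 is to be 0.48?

The denominator has no term below 8s — 1 pole at s=0, type 1.
K_v = lim_{s→0} s·G(s) = K·2 / 8 = 0.25·K.
e_ss = 3/K_v = 0.48 ⇒ K_v = 6.25 ⇒ K = 6.25/0.25 = 25.

25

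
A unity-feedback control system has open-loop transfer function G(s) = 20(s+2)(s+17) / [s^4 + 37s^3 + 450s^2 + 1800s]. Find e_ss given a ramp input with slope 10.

450/17

Factoring s from the denominator leaves a polynomial with constant term 1800, so the system is type 1.
K_v = lim_{s→0} s·G(s) = 20·2·17 / 1800 = 17/45.
e_ss = 10/K_v = 10/(17/45) = 450/17.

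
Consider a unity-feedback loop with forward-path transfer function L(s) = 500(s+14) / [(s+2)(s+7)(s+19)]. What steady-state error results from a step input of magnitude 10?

190/519

The open loop has no poles at the origin → type 0 system.
K_p = lim_{s→0} L(s) = 500·14 / (2·7·19) = 500/19.
e_ss = 10/(1 + K_p) = 10/(519/19) = 190/519.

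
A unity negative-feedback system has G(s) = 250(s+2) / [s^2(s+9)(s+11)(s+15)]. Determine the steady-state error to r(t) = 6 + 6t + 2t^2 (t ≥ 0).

G(s) has two factors of s in the denominator, so the system is type 2. By superposition:
  • 6: tracked with zero error.
  • 6t: tracked with zero error.
  • 2t^2: e_ss = 4/K_a with K_a=100/297 → 11.88.
Total e_ss = 11.88.

11.88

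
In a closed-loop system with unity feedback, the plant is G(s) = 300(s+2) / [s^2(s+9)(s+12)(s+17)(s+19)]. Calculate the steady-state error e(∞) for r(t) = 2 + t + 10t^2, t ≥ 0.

1162.8

Two free integrators in G(s): this is a type 2 system. By superposition:
  • 2: tracked with zero error.
  • t: tracked with zero error.
  • 10t^2: e_ss = 20/K_a with K_a=50/2907 → 1162.8.
Total e_ss = 1162.8.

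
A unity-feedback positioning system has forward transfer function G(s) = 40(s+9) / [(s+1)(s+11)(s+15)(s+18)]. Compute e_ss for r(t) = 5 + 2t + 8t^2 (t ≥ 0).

infinity

No free integrators in G(s): this is a type 0 system. Taking each input component in turn:
  • 5: e_ss = 5/(1+K_p) with K_p=4/33 → 165/37.
  • 2t: a type-0 system cannot track it, e_ss → ∞.
  • 8t^2: a type-0 system cannot track it, e_ss → ∞.
The unbounded component dominates.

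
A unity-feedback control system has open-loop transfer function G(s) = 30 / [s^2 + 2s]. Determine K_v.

15

Lowest-order denominator term is 2s, so the open loop has 1 pole at the origin → type 1 system.
K_v = lim_{s→0} s·G(s) = 30 / 2 = 15.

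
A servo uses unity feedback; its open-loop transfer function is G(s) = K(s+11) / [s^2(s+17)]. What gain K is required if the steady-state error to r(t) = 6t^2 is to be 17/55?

60

G(s) has two factors of s in the denominator, so the system is type 2.
K_a = lim_{s→0} s^2·G(s) = K·11 / (17) = (11/17)·K.
e_ss = 12/K_a = 17/55 ⇒ K_a = 660/17 ⇒ K = (660/17)/(11/17) = 60.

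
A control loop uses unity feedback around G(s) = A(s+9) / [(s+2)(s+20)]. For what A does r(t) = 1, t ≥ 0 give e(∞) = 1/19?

80

System type = 0 (no poles at s=0).
K_p = lim_{s→0} G(s) = A·9 / (2·20) = 0.225·A.
e_ss = 1/(1 + K_p) = 1/19 ⇒ 1 + 0.225·A = 19 ⇒ A = 80.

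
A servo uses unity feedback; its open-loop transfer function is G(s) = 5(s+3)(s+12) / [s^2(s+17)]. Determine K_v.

K_v = lim_{s→0} s·G(s); with 2 poles at the origin the limit diverges, so K_v = ∞.

infinity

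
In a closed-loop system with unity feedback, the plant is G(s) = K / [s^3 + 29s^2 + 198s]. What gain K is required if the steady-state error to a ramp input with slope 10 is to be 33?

60

The denominator has no term below 198s — 1 pole at s=0, type 1.
K_v = lim_{s→0} s·G(s) = K / 198 = (1/198)·K.
e_ss = 10/K_v = 33 ⇒ K_v = 10/33 ⇒ K = (10/33)/(1/198) = 60.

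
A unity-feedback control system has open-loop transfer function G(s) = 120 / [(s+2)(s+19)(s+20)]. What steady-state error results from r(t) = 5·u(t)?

95/22

G(s) has no factors of s in the denominator, so the system is type 0.
K_p = lim_{s→0} G(s) = 120 / (2·19·20) = 3/19.
e_ss = 5/(1 + K_p) = 5/(22/19) = 95/22.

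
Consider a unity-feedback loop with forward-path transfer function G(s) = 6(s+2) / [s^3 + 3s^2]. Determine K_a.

The denominator has no term below 3s^2 — 2 poles at s=0, type 2.
K_a = lim_{s→0} s^2·G(s) = 6·2 / 3 = 4.

4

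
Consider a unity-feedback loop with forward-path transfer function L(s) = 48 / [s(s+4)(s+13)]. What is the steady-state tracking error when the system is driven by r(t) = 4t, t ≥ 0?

13/3

L(s) has one factor of s in the denominator, so the system is type 1.
K_v = lim_{s→0} s·L(s) = 48 / (4·13) = 12/13.
e_ss = 4/K_v = 4/(12/13) = 13/3.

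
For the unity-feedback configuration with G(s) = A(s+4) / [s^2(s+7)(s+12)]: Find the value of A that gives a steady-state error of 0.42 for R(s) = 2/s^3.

The open loop has two poles at the origin → type 2 system.
K_a = lim_{s→0} s^2·G(s) = A·4 / (7·12) = (1/21)·A.
e_ss = 2/K_a = 0.42 ⇒ K_a = 100/21 ⇒ A = (100/21)/(1/21) = 100.

100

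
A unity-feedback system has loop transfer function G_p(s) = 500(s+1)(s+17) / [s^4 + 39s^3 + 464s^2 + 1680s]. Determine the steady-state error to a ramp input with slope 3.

252/425

The denominator has no term below 1680s — 1 pole at s=0, type 1.
K_v = lim_{s→0} s·G_p(s) = 500·1·17 / 1680 = 425/84.
e_ss = 3/K_v = 3/(425/84) = 252/425.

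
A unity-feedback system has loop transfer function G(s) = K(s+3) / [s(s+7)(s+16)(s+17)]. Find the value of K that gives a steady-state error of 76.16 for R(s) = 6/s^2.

50

System type = 1 (one pole at s=0).
K_v = lim_{s→0} s·G(s) = K·3 / (7·16·17) = (3/1904)·K.
e_ss = 6/K_v = 76.16 ⇒ K_v = 75/952 ⇒ K = (75/952)/(3/1904) = 50.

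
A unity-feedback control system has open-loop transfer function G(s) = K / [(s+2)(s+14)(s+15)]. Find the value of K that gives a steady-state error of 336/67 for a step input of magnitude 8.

250

G(s) has no factors of s in the denominator, so the system is type 0.
K_p = lim_{s→0} G(s) = K / (2·14·15) = (1/420)·K.
e_ss = 8/(1 + K_p) = 336/67 ⇒ 1 + (1/420)·K = 67/42 ⇒ K = 250.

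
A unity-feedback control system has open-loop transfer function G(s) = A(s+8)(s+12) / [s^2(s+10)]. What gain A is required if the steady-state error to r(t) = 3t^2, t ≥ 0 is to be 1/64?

40

The open loop has two poles at the origin → type 2 system.
K_a = lim_{s→0} s^2·G(s) = A·8·12 / (10) = 9.6·A.
e_ss = 6/K_a = 1/64 ⇒ K_a = 384 ⇒ A = 384/9.6 = 40.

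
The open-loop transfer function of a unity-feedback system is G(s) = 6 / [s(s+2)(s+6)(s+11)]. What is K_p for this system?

infinity

K_p = lim_{s→0} G(s); with 1 pole at the origin the limit diverges, so K_p = ∞.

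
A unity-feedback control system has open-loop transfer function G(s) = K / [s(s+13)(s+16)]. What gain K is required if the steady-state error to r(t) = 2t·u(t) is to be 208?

2

One free integrator in G(s): this is a type 1 system.
K_v = lim_{s→0} s·G(s) = K / (13·16) = (1/208)·K.
e_ss = 2/K_v = 208 ⇒ K_v = 1/104 ⇒ K = (1/104)/(1/208) = 2.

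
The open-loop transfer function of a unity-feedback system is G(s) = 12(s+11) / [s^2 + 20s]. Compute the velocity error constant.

6.6

Factoring s from the denominator leaves a polynomial with constant term 20, so the system is type 1.
K_v = lim_{s→0} s·G(s) = 12·11 / 20 = 6.6.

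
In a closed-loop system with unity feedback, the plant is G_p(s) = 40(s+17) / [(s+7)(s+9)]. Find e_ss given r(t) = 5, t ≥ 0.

315/743

The open loop has no poles at the origin → type 0 system.
K_p = lim_{s→0} G_p(s) = 40·17 / (7·9) = 680/63.
e_ss = 5/(1 + K_p) = 5/(743/63) = 315/743.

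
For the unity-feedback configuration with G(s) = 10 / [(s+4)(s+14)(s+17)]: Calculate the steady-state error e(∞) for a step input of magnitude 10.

4760/481

G(s) has no factors of s in the denominator, so the system is type 0.
K_p = lim_{s→0} G(s) = 10 / (4·14·17) = 5/476.
e_ss = 10/(1 + K_p) = 10/(481/476) = 4760/481.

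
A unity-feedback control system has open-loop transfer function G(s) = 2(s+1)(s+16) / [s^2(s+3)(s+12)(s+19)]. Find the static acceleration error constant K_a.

G(s) has two factors of s in the denominator, so the system is type 2.
K_a = lim_{s→0} s^2·G(s) = 2·1·16 / (3·12·19) = 8/171.

8/171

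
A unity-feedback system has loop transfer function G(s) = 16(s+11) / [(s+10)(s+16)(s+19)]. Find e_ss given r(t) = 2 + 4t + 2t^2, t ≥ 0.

infinity

No free integrators in G(s): this is a type 0 system. Taking each input component in turn:
  • 2: e_ss = 2/(1+K_p) with K_p=11/190 → 380/201.
  • 4t: a type-0 system cannot track it, e_ss → ∞.
  • 2t^2: a type-0 system cannot track it, e_ss → ∞.
The unbounded component dominates.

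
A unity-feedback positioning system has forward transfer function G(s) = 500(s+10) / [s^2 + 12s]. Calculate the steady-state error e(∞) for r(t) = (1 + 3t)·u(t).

Lowest-order denominator term is 12s, so the open loop has 1 pole at the origin → type 1 system. By superposition:
  • 1: tracked with zero error.
  • 3t: e_ss = 3/K_v with K_v=1250/3 → 0.0072.
Total e_ss = 0.0072.

0.0072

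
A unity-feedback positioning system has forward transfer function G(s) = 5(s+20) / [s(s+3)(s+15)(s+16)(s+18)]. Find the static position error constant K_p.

infinity

K_p = lim_{s→0} G(s); with 1 pole at the origin the limit diverges, so K_p = ∞.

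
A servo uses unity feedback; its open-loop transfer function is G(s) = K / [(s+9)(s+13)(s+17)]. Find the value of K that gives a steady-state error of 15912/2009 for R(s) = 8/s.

The open loop has no poles at the origin → type 0 system.
K_p = lim_{s→0} G(s) = K / (9·13·17) = (1/1989)·K.
e_ss = 8/(1 + K_p) = 15912/2009 ⇒ 1 + (1/1989)·K = 2009/1989 ⇒ K = 20.

20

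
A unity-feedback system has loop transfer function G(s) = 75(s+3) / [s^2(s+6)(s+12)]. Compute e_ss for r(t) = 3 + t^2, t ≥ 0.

The open loop has two poles at the origin → type 2 system. Treating each term separately:
  • 3: tracked with zero error.
  • t^2: e_ss = 2/K_a with K_a=3.125 → 0.64.
Total e_ss = 0.64.

0.64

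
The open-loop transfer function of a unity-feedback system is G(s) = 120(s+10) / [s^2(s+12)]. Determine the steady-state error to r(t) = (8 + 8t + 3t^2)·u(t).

G(s) has two factors of s in the denominator, so the system is type 2. Treating each term separately:
  • 8: tracked with zero error.
  • 8t: tracked with zero error.
  • 3t^2: e_ss = 6/K_a with K_a=100 → 0.06.
Total e_ss = 0.06.

0.06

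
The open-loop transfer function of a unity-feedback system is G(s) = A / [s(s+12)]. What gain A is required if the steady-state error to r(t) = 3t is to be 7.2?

5

System type = 1 (one pole at s=0).
K_v = lim_{s→0} s·G(s) = A / (12) = (1/12)·A.
e_ss = 3/K_v = 7.2 ⇒ K_v = 5/12 ⇒ A = (5/12)/(1/12) = 5.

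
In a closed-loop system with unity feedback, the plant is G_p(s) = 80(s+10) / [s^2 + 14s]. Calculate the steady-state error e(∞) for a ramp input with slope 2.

0.035

Lowest-order denominator term is 14s, so the open loop has 1 pole at the origin → type 1 system.
K_v = lim_{s→0} s·G_p(s) = 80·10 / 14 = 400/7.
e_ss = 2/K_v = 2/(400/7) = 0.035.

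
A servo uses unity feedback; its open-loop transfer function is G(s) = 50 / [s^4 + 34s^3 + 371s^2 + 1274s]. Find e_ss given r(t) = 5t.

The denominator has no term below 1274s — 1 pole at s=0, type 1.
K_v = lim_{s→0} s·G(s) = 50 / 1274 = 25/637.
e_ss = 5/K_v = 5/(25/637) = 127.4.

127.4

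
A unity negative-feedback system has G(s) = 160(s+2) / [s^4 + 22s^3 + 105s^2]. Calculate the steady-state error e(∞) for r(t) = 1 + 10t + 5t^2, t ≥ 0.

Factoring s^2 from the denominator leaves a polynomial with constant term 105, so the system is type 2. Taking each input component in turn:
  • 1: tracked with zero error.
  • 10t: tracked with zero error.
  • 5t^2: e_ss = 10/K_a with K_a=64/21 → 105/32.
Total e_ss = 105/32.

105/32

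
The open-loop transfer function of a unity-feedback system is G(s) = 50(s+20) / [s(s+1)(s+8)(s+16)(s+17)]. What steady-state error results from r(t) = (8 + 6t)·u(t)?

13.056

The open loop has one pole at the origin → type 1 system. Taking each input component in turn:
  • 8: tracked with zero error.
  • 6t: e_ss = 6/K_v with K_v=125/272 → 13.056.
Total e_ss = 13.056.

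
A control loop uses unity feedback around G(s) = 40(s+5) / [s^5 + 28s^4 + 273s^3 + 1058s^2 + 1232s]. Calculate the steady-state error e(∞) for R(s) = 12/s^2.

The denominator has no term below 1232s — 1 pole at s=0, type 1.
K_v = lim_{s→0} s·G(s) = 40·5 / 1232 = 25/154.
e_ss = 12/K_v = 12/(25/154) = 73.92.

73.92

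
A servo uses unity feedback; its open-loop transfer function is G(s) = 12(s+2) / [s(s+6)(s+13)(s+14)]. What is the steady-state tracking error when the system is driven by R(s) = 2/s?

0

One free integrator in G(s): this is a type 1 system.
K_p = ∞ for a type-1 system; e_ss to a step is zero.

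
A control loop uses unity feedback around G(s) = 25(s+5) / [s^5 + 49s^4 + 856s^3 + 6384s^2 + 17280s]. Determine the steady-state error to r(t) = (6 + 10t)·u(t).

Factoring s from the denominator leaves a polynomial with constant term 17280, so the system is type 1. Treating each term separately:
  • 6: tracked with zero error.
  • 10t: e_ss = 10/K_v with K_v=25/3456 → 1382.4.
Total e_ss = 1382.4.

1382.4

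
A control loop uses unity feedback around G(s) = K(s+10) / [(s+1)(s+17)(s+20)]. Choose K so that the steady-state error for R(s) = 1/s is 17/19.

The open loop has no poles at the origin → type 0 system.
K_p = lim_{s→0} G(s) = K·10 / (1·17·20) = (1/34)·K.
e_ss = 1/(1 + K_p) = 17/19 ⇒ 1 + (1/34)·K = 19/17 ⇒ K = 4.

4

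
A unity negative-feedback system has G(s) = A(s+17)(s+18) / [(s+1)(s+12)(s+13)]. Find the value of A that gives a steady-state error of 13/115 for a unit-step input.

4

System type = 0 (no poles at s=0).
K_p = lim_{s→0} G(s) = A·17·18 / (1·12·13) = (51/26)·A.
e_ss = 1/(1 + K_p) = 13/115 ⇒ 1 + (51/26)·A = 115/13 ⇒ A = 4.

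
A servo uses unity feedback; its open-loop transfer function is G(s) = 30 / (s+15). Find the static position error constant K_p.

2

No free integrators in G(s): this is a type 0 system.
K_p = lim_{s→0} G(s) = 30 / (15) = 2.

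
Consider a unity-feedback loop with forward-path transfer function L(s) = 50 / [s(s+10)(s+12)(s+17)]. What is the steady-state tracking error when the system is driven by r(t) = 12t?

489.6

One free integrator in L(s): this is a type 1 system.
K_v = lim_{s→0} s·L(s) = 50 / (10·12·17) = 5/204.
e_ss = 12/K_v = 12/(5/204) = 489.6.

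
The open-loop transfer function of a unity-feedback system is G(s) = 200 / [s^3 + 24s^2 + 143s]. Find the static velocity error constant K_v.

The denominator has no term below 143s — 1 pole at s=0, type 1.
K_v = lim_{s→0} s·G(s) = 200 / 143 = 200/143.

200/143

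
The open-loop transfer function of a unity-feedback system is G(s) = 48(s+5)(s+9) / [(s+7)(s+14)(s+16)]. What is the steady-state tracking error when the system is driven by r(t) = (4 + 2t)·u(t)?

The open loop has no poles at the origin → type 0 system. By superposition:
  • 4: e_ss = 4/(1+K_p) with K_p=135/98 → 392/233.
  • 2t: a type-0 system cannot track it, e_ss → ∞.
The unbounded component dominates.

infinity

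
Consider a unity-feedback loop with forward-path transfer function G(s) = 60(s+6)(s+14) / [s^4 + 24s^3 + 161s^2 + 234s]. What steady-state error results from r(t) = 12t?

39/70

The denominator has no term below 234s — 1 pole at s=0, type 1.
K_v = lim_{s→0} s·G(s) = 60·6·14 / 234 = 280/13.
e_ss = 12/K_v = 12/(280/13) = 39/70.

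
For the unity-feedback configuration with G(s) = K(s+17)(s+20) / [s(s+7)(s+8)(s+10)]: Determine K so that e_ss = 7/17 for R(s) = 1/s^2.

G(s) has one factor of s in the denominator, so the system is type 1.
K_v = lim_{s→0} s·G(s) = K·17·20 / (7·8·10) = (17/28)·K.
e_ss = 1/K_v = 7/17 ⇒ K_v = 17/7 ⇒ K = (17/7)/(17/28) = 4.

4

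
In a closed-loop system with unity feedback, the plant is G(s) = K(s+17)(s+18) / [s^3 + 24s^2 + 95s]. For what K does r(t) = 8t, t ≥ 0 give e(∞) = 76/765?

The denominator has no term below 95s — 1 pole at s=0, type 1.
K_v = lim_{s→0} s·G(s) = K·17·18 / 95 = (306/95)·K.
e_ss = 8/K_v = 76/765 ⇒ K_v = 1530/19 ⇒ K = (1530/19)/(306/95) = 25.

25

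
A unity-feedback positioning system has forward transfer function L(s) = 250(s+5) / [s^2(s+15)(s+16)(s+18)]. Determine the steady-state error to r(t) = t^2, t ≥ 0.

6.912

System type = 2 (two poles at s=0).
K_a = lim_{s→0} s^2·L(s) = 250·5 / (15·16·18) = 125/432.
r(t) = t^2 gives R(s) = 2/s^3.
e_ss = 2/K_a = 2/(125/432) = 6.912.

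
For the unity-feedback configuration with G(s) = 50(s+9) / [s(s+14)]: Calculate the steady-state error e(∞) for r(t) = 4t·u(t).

G(s) has one factor of s in the denominator, so the system is type 1.
K_v = lim_{s→0} s·G(s) = 50·9 / (14) = 225/7.
e_ss = 4/K_v = 4/(225/7) = 28/225.

28/225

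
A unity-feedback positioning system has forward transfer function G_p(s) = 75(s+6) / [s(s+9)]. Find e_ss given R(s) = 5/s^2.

0.1

G_p(s) has one factor of s in the denominator, so the system is type 1.
K_v = lim_{s→0} s·G_p(s) = 75·6 / (9) = 50.
e_ss = 5/K_v = 5/50 = 0.1.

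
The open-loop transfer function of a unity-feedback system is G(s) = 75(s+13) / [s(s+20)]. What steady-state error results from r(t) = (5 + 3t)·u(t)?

System type = 1 (one pole at s=0). By superposition:
  • 5: tracked with zero error.
  • 3t: e_ss = 3/K_v with K_v=48.75 → 4/65.
Total e_ss = 4/65.

4/65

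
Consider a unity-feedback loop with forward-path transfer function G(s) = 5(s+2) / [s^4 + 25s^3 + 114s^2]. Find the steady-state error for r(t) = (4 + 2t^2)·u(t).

45.6

Lowest-order denominator term is 114s^2, so the open loop has 2 poles at the origin → type 2 system. Treating each term separately:
  • 4: tracked with zero error.
  • 2t^2: e_ss = 4/K_a with K_a=5/57 → 45.6.
Total e_ss = 45.6.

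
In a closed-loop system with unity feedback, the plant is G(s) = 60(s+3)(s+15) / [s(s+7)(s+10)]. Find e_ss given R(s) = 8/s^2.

28/135

The open loop has one pole at the origin → type 1 system.
K_v = lim_{s→0} s·G(s) = 60·3·15 / (7·10) = 270/7.
e_ss = 8/K_v = 8/(270/7) = 28/135.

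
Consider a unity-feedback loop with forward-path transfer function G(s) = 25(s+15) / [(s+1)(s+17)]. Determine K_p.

375/17

G(s) has no factors of s in the denominator, so the system is type 0.
K_p = lim_{s→0} G(s) = 25·15 / (1·17) = 375/17.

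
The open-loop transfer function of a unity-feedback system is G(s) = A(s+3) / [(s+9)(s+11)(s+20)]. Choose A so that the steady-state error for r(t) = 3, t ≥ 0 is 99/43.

The open loop has no poles at the origin → type 0 system.
K_p = lim_{s→0} G(s) = A·3 / (9·11·20) = (1/660)·A.
e_ss = 3/(1 + K_p) = 99/43 ⇒ 1 + (1/660)·A = 43/33 ⇒ A = 200.

200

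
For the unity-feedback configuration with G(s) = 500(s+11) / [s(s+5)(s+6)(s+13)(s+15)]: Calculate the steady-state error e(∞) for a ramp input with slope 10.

117/11

G(s) has one factor of s in the denominator, so the system is type 1.
K_v = lim_{s→0} s·G(s) = 500·11 / (5·6·13·15) = 110/117.
e_ss = 10/K_v = 10/(110/117) = 117/11.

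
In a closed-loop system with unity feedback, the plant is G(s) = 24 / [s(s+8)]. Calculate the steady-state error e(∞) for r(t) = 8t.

System type = 1 (one pole at s=0).
K_v = lim_{s→0} s·G(s) = 24 / (8) = 3.
e_ss = 8/K_v = 8/3.

8/3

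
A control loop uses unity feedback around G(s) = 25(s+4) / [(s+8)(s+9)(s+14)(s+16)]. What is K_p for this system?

25/4032

No free integrators in G(s): this is a type 0 system.
K_p = lim_{s→0} G(s) = 25·4 / (8·9·14·16) = 25/4032.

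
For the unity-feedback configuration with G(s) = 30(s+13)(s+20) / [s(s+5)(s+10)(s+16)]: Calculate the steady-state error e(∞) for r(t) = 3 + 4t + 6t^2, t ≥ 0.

System type = 1 (one pole at s=0). By superposition:
  • 3: tracked with zero error.
  • 4t: e_ss = 4/K_v with K_v=9.75 → 16/39.
  • 6t^2: a type-1 system cannot track it, e_ss → ∞.
The unbounded component dominates.

infinity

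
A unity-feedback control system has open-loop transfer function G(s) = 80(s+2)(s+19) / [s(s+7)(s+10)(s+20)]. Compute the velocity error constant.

The open loop has one pole at the origin → type 1 system.
K_v = lim_{s→0} s·G(s) = 80·2·19 / (7·10·20) = 76/35.

76/35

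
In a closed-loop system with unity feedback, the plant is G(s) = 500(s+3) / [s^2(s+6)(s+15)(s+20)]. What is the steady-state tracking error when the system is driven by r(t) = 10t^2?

The open loop has two poles at the origin → type 2 system.
K_a = lim_{s→0} s^2·G(s) = 500·3 / (6·15·20) = 5/6.
r(t) = 10t^2 gives R(s) = 20/s^3.
e_ss = 20/K_a = 20/(5/6) = 24.

24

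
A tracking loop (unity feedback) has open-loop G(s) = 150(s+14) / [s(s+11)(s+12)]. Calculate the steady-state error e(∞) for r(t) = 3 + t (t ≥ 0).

System type = 1 (one pole at s=0). Treating each term separately:
  • 3: tracked with zero error.
  • t: e_ss = 1/K_v with K_v=175/11 → 11/175.
Total e_ss = 11/175.

11/175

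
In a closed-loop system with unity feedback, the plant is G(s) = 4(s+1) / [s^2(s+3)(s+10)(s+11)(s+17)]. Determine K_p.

infinity

K_p = lim_{s→0} G(s); with 2 poles at the origin the limit diverges, so K_p = ∞.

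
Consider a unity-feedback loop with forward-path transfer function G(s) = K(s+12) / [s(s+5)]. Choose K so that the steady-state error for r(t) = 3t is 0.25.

The open loop has one pole at the origin → type 1 system.
K_v = lim_{s→0} s·G(s) = K·12 / (5) = 2.4·K.
e_ss = 3/K_v = 0.25 ⇒ K_v = 12 ⇒ K = 12/2.4 = 5.

5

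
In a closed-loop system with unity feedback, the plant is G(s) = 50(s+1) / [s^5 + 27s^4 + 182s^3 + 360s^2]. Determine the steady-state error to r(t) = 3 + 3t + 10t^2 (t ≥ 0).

144

Factoring s^2 from the denominator leaves a polynomial with constant term 360, so the system is type 2. Taking each input component in turn:
  • 3: tracked with zero error.
  • 3t: tracked with zero error.
  • 10t^2: e_ss = 20/K_a with K_a=5/36 → 144.
Total e_ss = 144.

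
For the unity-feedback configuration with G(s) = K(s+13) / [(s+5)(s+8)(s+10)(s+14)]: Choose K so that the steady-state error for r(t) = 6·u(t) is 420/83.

80

No free integrators in G(s): this is a type 0 system.
K_p = lim_{s→0} G(s) = K·13 / (5·8·10·14) = (13/5600)·K.
e_ss = 6/(1 + K_p) = 420/83 ⇒ 1 + (13/5600)·K = 83/70 ⇒ K = 80.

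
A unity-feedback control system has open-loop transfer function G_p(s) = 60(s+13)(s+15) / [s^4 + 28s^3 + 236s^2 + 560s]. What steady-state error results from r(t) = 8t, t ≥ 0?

Factoring s from the denominator leaves a polynomial with constant term 560, so the system is type 1.
K_v = lim_{s→0} s·G_p(s) = 60·13·15 / 560 = 585/28.
e_ss = 8/K_v = 8/(585/28) = 224/585.

224/585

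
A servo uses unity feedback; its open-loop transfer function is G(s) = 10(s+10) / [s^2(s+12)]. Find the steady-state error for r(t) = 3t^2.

Two free integrators in G(s): this is a type 2 system.
K_a = lim_{s→0} s^2·G(s) = 10·10 / (12) = 25/3.
r(t) = 3t^2 gives R(s) = 6/s^3.
e_ss = 6/K_a = 6/(25/3) = 0.72.

0.72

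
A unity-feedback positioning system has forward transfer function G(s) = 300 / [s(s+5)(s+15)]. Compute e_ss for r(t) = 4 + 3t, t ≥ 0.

System type = 1 (one pole at s=0). By superposition:
  • 4: tracked with zero error.
  • 3t: e_ss = 3/K_v with K_v=4 → 0.75.
Total e_ss = 0.75.

0.75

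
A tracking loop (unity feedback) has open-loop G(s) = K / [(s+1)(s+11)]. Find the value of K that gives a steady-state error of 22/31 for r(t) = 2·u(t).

No free integrators in G(s): this is a type 0 system.
K_p = lim_{s→0} G(s) = K / (1·11) = (1/11)·K.
e_ss = 2/(1 + K_p) = 22/31 ⇒ 1 + (1/11)·K = 31/11 ⇒ K = 20.

20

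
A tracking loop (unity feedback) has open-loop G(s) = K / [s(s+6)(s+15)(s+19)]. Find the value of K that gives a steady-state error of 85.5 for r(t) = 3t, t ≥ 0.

System type = 1 (one pole at s=0).
K_v = lim_{s→0} s·G(s) = K / (6·15·19) = (1/1710)·K.
e_ss = 3/K_v = 85.5 ⇒ K_v = 2/57 ⇒ K = (2/57)/(1/1710) = 60.

60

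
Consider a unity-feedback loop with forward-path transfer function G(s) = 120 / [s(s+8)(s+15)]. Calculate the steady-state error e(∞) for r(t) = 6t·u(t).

System type = 1 (one pole at s=0).
K_v = lim_{s→0} s·G(s) = 120 / (8·15) = 1.
e_ss = 6/K_v = 6/1 = 6.

6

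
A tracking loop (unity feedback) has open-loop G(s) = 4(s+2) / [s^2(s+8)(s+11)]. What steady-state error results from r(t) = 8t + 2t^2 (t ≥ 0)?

44

System type = 2 (two poles at s=0). Treating each term separately:
  • 8t: tracked with zero error.
  • 2t^2: e_ss = 4/K_a with K_a=1/11 → 44.
Total e_ss = 44.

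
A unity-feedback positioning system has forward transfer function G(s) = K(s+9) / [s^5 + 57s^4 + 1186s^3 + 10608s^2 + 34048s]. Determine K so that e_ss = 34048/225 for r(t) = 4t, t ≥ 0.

100

The denominator has no term below 34048s — 1 pole at s=0, type 1.
K_v = lim_{s→0} s·G(s) = K·9 / 34048 = (9/34048)·K.
e_ss = 4/K_v = 34048/225 ⇒ K_v = 225/8512 ⇒ K = (225/8512)/(9/34048) = 100.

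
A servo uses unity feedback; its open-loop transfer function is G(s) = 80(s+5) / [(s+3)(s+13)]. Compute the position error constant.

400/39

System type = 0 (no poles at s=0).
K_p = lim_{s→0} G(s) = 80·5 / (3·13) = 400/39.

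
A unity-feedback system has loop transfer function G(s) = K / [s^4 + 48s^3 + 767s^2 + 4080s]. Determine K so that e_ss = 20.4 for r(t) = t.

Lowest-order denominator term is 4080s, so the open loop has 1 pole at the origin → type 1 system.
K_v = lim_{s→0} s·G(s) = K / 4080 = (1/4080)·K.
e_ss = 1/K_v = 20.4 ⇒ K_v = 5/102 ⇒ K = (5/102)/(1/4080) = 200.

200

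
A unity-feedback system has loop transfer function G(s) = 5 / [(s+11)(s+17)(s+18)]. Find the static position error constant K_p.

5/3366

G(s) has no factors of s in the denominator, so the system is type 0.
K_p = lim_{s→0} G(s) = 5 / (11·17·18) = 5/3366.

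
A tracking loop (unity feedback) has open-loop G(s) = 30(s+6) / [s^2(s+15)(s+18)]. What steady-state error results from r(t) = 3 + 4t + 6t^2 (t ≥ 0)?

Two free integrators in G(s): this is a type 2 system. Treating each term separately:
  • 3: tracked with zero error.
  • 4t: tracked with zero error.
  • 6t^2: e_ss = 12/K_a with K_a=2/3 → 18.
Total e_ss = 18.

18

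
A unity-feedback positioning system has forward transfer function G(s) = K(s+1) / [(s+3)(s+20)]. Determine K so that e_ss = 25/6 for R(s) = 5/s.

12

The open loop has no poles at the origin → type 0 system.
K_p = lim_{s→0} G(s) = K·1 / (3·20) = (1/60)·K.
e_ss = 5/(1 + K_p) = 25/6 ⇒ 1 + (1/60)·K = 1.2 ⇒ K = 12.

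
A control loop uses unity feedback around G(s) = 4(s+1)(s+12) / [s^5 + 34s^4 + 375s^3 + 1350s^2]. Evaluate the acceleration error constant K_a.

8/225

Lowest-order denominator term is 1350s^2, so the open loop has 2 poles at the origin → type 2 system.
K_a = lim_{s→0} s^2·G(s) = 4·1·12 / 1350 = 8/225.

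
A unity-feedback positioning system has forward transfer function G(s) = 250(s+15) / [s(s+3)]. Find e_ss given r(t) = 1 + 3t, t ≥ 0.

System type = 1 (one pole at s=0). Taking each input component in turn:
  • 1: tracked with zero error.
  • 3t: e_ss = 3/K_v with K_v=1250 → 0.0024.
Total e_ss = 0.0024.

0.0024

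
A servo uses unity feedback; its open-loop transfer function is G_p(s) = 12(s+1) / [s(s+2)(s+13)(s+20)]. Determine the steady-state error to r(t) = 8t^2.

One free integrator in G_p(s): this is a type 1 system.
For a type-1 system K_a = 0, so e_ss to a parabolic input is unbounded.

infinity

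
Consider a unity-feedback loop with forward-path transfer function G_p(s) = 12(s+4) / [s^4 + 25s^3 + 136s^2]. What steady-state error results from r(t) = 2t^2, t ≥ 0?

Factoring s^2 from the denominator leaves a polynomial with constant term 136, so the system is type 2.
K_a = lim_{s→0} s^2·G_p(s) = 12·4 / 136 = 6/17.
r(t) = 2t^2 gives R(s) = 4/s^3.
e_ss = 4/K_a = 4/(6/17) = 34/3.

34/3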